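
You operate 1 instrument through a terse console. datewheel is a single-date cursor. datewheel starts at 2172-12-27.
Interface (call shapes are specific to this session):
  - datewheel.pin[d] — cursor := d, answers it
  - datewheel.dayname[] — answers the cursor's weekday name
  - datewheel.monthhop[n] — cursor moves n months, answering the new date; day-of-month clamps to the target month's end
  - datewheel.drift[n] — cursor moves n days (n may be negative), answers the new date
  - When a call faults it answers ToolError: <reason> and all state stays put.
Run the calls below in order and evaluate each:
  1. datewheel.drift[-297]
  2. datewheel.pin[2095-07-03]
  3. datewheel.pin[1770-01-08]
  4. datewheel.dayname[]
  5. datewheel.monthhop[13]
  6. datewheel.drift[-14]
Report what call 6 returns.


> drift n→-297
:: 2172-03-05
> pin d→2095-07-03
:: 2095-07-03
> pin d→1770-01-08
:: 1770-01-08
> dayname
:: Monday
> monthhop n→13
:: 1771-02-08
> drift n→-14
:: 1771-01-25

Answer: 1771-01-25


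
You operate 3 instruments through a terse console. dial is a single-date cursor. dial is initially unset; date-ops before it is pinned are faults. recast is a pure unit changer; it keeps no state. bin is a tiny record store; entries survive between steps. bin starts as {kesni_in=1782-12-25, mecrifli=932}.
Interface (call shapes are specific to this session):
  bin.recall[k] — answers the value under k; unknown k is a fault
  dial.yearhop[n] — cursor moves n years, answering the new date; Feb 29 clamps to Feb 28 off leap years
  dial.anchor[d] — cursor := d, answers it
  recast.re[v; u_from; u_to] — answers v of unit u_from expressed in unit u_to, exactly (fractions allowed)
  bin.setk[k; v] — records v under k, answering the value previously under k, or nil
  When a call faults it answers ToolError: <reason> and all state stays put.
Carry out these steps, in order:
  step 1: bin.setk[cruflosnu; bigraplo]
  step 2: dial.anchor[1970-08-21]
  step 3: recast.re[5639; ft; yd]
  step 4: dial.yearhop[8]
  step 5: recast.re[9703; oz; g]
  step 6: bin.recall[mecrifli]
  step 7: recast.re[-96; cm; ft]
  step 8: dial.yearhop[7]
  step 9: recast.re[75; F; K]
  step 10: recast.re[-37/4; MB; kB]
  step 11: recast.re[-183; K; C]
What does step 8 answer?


>> bin.setk(k='cruflosnu', v='bigraplo')
<< nil
>> dial.anchor(d='1970-08-21')
<< 1970-08-21
>> recast.re(v='5639', u_from='ft', u_to='yd')
<< 5639/3
>> dial.yearhop(n='8')
<< 1978-08-21
>> recast.re(v='9703', u_from='oz', u_to='g')
<< 440120676611/1600000
>> bin.recall(k='mecrifli')
<< 932
>> recast.re(v='-96', u_from='cm', u_to='ft')
<< -400/127
>> dial.yearhop(n='7')
<< 1985-08-21
>> recast.re(v='75', u_from='F', u_to='K')
<< 53467/180
>> recast.re(v='-37/4', u_from='MB', u_to='kB')
<< -9250
>> recast.re(v='-183', u_from='K', u_to='C')
<< -9123/20

Answer: 1985-08-21


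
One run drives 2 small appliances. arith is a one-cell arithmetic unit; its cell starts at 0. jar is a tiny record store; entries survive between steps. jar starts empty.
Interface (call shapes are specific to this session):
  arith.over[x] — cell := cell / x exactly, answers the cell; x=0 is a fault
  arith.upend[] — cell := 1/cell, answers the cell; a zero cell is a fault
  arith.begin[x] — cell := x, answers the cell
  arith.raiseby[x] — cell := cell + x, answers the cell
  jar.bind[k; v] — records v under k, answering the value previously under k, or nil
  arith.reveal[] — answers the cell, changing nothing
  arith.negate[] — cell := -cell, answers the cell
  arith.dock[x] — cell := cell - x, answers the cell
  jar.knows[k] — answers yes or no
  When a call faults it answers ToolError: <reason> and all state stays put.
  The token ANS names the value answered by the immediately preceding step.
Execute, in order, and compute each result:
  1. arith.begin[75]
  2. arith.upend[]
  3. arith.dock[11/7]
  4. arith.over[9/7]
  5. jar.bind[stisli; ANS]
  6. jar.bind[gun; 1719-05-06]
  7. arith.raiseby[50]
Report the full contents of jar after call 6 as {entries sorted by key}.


Answer: {gun=1719-05-06, stisli=-818/675}

Derivation:
[in] arith.begin x: 75
= 75
[in] arith.upend
= 1/75
[in] arith.dock x: 11/7
= -818/525
[in] arith.over x: 9/7
= -818/675
[in] jar.bind k: stisli v: ANS
= nil
[in] jar.bind k: gun v: 1719-05-06
= nil
[in] arith.raiseby x: 50
= 32932/675


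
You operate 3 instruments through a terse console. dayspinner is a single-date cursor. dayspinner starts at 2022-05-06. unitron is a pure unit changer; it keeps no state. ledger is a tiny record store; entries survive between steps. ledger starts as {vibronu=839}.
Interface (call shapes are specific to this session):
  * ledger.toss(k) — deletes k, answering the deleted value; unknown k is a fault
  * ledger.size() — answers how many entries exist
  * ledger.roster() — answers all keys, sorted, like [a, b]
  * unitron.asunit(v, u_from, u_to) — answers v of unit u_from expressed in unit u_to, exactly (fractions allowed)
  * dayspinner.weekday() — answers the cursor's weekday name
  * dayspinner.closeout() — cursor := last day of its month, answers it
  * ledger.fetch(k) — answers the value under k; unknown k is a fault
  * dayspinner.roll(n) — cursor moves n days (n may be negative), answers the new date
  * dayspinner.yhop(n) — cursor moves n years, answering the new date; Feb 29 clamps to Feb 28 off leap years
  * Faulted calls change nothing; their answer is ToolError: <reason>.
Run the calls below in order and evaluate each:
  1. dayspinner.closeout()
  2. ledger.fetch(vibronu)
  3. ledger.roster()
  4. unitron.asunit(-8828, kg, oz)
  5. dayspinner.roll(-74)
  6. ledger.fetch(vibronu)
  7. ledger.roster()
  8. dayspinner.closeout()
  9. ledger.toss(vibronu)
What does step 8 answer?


==> dayspinner.closeout()
<== 2022-05-31
==> ledger.fetch(k→vibronu)
<== 839
==> ledger.roster()
<== [vibronu]
==> unitron.asunit(v→-8828, u_from→kg, u_to→oz)
<== -14124800000000/45359237
==> dayspinner.roll(n→-74)
<== 2022-03-18
==> ledger.fetch(k→vibronu)
<== 839
==> ledger.roster()
<== [vibronu]
==> dayspinner.closeout()
<== 2022-03-31
==> ledger.toss(k→vibronu)
<== 839

Answer: 2022-03-31


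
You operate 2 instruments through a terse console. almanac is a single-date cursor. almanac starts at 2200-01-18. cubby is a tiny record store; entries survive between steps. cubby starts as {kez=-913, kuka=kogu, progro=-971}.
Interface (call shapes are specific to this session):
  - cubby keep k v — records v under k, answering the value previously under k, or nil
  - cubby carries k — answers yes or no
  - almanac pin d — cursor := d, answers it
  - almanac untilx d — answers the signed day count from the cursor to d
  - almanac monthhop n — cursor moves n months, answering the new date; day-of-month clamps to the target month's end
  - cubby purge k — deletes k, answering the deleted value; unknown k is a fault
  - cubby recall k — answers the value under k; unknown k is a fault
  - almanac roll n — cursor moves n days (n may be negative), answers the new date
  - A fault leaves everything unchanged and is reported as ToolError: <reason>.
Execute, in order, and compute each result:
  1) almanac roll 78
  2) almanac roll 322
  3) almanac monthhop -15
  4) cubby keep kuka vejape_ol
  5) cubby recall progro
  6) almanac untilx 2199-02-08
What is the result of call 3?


→ almanac roll(n=78)
← 2200-04-06
→ almanac roll(n=322)
← 2201-02-22
→ almanac monthhop(n=-15)
← 2199-11-22
→ cubby keep(k=kuka, v=vejape_ol)
← kogu
→ cubby recall(k=progro)
← -971
→ almanac untilx(d=2199-02-08)
← -287

Answer: 2199-11-22


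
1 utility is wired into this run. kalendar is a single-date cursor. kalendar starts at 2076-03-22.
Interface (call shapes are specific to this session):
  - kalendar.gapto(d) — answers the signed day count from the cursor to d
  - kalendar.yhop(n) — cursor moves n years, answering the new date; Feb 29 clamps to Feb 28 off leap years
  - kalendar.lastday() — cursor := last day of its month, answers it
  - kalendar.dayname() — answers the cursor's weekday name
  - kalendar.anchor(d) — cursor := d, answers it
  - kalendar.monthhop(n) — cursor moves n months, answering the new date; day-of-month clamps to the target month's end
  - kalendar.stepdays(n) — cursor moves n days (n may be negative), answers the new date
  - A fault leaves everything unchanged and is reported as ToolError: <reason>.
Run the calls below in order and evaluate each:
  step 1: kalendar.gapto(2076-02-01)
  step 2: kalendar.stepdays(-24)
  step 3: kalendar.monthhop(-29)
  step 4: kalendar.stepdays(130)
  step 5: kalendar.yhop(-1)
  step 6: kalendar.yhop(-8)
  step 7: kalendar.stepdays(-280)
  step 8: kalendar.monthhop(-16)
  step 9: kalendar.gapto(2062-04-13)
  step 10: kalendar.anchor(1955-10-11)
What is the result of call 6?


$ kalendar.gapto d: 2076-02-01
[out] -50
$ kalendar.stepdays n: -24
[out] 2076-02-27
$ kalendar.monthhop n: -29
[out] 2073-09-27
$ kalendar.stepdays n: 130
[out] 2074-02-04
$ kalendar.yhop n: -1
[out] 2073-02-04
$ kalendar.yhop n: -8
[out] 2065-02-04
$ kalendar.stepdays n: -280
[out] 2064-04-30
$ kalendar.monthhop n: -16
[out] 2062-12-30
$ kalendar.gapto d: 2062-04-13
[out] -261
$ kalendar.anchor d: 1955-10-11
[out] 1955-10-11

Answer: 2065-02-04


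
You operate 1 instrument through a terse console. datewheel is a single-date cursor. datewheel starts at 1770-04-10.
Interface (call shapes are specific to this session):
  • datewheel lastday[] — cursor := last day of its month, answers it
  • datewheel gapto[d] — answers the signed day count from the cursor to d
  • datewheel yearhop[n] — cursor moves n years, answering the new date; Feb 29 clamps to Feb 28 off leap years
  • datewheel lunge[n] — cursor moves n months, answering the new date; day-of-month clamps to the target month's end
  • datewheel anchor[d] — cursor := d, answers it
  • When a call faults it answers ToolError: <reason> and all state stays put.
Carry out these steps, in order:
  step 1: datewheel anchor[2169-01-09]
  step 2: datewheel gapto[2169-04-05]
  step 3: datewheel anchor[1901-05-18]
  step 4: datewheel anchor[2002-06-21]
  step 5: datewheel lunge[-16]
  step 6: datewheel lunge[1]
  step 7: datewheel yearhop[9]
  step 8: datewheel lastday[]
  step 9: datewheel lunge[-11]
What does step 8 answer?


>> datewheel anchor(2169-01-09)
<< 2169-01-09
>> datewheel gapto(2169-04-05)
<< 86
>> datewheel anchor(1901-05-18)
<< 1901-05-18
>> datewheel anchor(2002-06-21)
<< 2002-06-21
>> datewheel lunge(-16)
<< 2001-02-21
>> datewheel lunge(1)
<< 2001-03-21
>> datewheel yearhop(9)
<< 2010-03-21
>> datewheel lastday()
<< 2010-03-31
>> datewheel lunge(-11)
<< 2009-04-30

Answer: 2010-03-31


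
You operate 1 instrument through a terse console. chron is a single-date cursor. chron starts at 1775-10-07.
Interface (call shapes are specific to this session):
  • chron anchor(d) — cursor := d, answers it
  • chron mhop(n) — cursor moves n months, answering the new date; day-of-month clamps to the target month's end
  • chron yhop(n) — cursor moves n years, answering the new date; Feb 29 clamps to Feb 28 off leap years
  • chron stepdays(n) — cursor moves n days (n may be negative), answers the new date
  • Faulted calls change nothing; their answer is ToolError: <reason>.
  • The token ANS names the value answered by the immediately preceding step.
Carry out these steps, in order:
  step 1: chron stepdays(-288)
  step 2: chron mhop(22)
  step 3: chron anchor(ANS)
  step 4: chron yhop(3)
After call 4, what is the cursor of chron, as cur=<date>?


>> chron stepdays(n: -288)
<< 1774-12-23
>> chron mhop(n: 22)
<< 1776-10-23
>> chron anchor(d: ANS)
<< 1776-10-23
>> chron yhop(n: 3)
<< 1779-10-23

Answer: cur=1779-10-23


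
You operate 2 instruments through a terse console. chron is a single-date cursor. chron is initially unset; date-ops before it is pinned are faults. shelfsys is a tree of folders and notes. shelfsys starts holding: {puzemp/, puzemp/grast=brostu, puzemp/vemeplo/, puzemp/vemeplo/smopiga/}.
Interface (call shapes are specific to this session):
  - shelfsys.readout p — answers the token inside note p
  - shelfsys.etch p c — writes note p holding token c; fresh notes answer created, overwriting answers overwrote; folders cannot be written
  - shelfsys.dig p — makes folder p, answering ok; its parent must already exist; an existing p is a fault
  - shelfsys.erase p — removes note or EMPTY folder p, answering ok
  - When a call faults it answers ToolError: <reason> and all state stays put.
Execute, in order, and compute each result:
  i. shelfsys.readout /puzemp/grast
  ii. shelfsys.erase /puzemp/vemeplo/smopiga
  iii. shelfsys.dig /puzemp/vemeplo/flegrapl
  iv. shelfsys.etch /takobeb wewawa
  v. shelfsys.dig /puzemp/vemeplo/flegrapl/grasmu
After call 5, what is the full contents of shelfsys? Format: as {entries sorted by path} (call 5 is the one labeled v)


Answer: {puzemp/, puzemp/grast=brostu, puzemp/vemeplo/, puzemp/vemeplo/flegrapl/, puzemp/vemeplo/flegrapl/grasmu/, takobeb=wewawa}

Derivation:
// readout(/puzemp/grast) => brostu
// erase(/puzemp/vemeplo/smopiga) => ok
// dig(/puzemp/vemeplo/flegrapl) => ok
// etch(/takobeb, wewawa) => created
// dig(/puzemp/vemeplo/flegrapl/grasmu) => ok


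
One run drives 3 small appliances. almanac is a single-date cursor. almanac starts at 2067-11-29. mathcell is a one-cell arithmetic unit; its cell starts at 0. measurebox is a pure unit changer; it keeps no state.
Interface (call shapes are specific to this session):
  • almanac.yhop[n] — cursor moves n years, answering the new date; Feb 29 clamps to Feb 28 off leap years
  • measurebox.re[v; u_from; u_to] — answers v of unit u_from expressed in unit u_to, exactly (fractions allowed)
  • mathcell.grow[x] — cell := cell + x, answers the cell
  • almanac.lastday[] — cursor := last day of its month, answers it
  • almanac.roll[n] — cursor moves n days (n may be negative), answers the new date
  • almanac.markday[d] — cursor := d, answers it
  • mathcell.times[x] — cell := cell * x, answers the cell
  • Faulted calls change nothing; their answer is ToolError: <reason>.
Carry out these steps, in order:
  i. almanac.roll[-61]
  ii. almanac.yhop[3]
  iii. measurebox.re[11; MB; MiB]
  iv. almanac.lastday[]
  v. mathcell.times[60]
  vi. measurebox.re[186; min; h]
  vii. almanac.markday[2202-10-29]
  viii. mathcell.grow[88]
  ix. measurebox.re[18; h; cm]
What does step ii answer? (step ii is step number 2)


Do: roll[n='-61']
See: 2067-09-29
Do: yhop[n='3']
See: 2070-09-29
Do: re[v='11'; u_from='MB'; u_to='MiB']
See: 171875/16384
Do: lastday[]
See: 2070-09-30
Do: times[x='60']
See: 0
Do: re[v='186'; u_from='min'; u_to='h']
See: 31/10
Do: markday[d='2202-10-29']
See: 2202-10-29
Do: grow[x='88']
See: 88
Do: re[v='18'; u_from='h'; u_to='cm']
See: ToolError: incompatible units

Answer: 2070-09-29


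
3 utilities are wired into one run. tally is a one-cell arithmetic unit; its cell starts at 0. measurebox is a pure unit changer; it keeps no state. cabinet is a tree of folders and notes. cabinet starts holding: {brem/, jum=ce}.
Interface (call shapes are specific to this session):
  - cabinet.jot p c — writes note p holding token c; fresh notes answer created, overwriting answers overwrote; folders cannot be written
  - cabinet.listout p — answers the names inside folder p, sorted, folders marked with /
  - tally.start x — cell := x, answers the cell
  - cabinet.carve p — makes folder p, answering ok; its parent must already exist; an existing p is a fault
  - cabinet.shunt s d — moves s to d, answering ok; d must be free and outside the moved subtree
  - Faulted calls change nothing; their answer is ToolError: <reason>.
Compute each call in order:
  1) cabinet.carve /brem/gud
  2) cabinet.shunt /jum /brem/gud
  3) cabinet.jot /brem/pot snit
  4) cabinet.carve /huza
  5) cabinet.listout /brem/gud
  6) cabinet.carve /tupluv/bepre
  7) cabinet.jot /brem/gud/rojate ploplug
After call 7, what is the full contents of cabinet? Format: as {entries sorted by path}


Answer: {brem/, brem/gud/, brem/gud/rojate=ploplug, brem/pot=snit, huza/, jum=ce}

Derivation:
;; 1. carve(p=/brem/gud) => ok
;; 2. shunt(s=/jum, d=/brem/gud) => ToolError: exists
;; 3. jot(p=/brem/pot, c=snit) => created
;; 4. carve(p=/huza) => ok
;; 5. listout(p=/brem/gud) => []
;; 6. carve(p=/tupluv/bepre) => ToolError: no parent
;; 7. jot(p=/brem/gud/rojate, c=ploplug) => created


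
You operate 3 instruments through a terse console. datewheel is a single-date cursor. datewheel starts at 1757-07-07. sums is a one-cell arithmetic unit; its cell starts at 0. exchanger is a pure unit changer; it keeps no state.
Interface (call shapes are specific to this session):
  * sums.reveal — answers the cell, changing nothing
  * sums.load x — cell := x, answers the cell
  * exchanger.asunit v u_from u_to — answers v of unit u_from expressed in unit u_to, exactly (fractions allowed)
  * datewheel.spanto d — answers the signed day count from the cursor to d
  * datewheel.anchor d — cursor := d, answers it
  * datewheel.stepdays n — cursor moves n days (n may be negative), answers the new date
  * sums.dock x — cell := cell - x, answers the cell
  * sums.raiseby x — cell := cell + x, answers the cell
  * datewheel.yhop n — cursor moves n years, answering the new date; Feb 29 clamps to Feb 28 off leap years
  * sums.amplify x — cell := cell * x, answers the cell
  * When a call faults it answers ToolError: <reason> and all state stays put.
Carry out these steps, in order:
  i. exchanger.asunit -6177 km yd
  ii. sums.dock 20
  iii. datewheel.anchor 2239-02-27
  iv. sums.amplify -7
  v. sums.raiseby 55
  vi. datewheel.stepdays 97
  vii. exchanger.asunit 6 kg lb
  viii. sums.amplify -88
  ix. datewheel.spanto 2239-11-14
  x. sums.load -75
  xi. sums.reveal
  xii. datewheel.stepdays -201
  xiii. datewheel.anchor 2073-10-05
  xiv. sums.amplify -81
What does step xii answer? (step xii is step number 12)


Answer: 2238-11-15

Derivation:
Now I run exchanger.asunit(-6177, km, yd), yielding -2573750000/381.
I try sums.dock(20), and get -20.
I run datewheel.anchor(2239-02-27), giving 2239-02-27.
I use sums.amplify(-7), and get 140.
Calling sums.raiseby(55), → 195.
I invoke datewheel.stepdays(97), yielding 2239-06-04.
Then exchanger.asunit(6, kg, lb), giving 600000000/45359237.
Next I call sums.amplify(-88), → -17160.
Now I run datewheel.spanto(2239-11-14), — result: 163.
Then sums.load(-75), → -75.
I call sums.reveal(), yielding -75.
Next I call datewheel.stepdays(-201): 2238-11-15.
Now I run datewheel.anchor(2073-10-05), and get 2073-10-05.
Then sums.amplify(-81), and observe 6075.


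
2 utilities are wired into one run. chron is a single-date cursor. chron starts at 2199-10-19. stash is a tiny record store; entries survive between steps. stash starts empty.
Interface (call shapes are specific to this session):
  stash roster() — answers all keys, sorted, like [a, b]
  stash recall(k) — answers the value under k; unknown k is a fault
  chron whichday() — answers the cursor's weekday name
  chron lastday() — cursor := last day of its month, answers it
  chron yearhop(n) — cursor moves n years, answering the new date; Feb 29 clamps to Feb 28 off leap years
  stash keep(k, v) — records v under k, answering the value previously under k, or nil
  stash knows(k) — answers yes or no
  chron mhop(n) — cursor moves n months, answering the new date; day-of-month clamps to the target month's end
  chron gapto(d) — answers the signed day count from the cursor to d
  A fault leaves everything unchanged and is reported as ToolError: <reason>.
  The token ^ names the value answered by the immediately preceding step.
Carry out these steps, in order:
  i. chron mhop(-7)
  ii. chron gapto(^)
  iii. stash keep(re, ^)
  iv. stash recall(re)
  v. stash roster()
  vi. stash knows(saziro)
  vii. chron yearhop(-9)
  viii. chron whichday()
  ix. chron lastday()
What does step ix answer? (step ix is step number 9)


Answer: 2190-03-31

Derivation:
% 1. chron mhop(n: -7) -> 2199-03-19
% 2. chron gapto(d: ^) -> 0
% 3. stash keep(k: re, v: ^) -> nil
% 4. stash recall(k: re) -> 0
% 5. stash roster() -> [re]
% 6. stash knows(k: saziro) -> no
% 7. chron yearhop(n: -9) -> 2190-03-19
% 8. chron whichday() -> Friday
% 9. chron lastday() -> 2190-03-31


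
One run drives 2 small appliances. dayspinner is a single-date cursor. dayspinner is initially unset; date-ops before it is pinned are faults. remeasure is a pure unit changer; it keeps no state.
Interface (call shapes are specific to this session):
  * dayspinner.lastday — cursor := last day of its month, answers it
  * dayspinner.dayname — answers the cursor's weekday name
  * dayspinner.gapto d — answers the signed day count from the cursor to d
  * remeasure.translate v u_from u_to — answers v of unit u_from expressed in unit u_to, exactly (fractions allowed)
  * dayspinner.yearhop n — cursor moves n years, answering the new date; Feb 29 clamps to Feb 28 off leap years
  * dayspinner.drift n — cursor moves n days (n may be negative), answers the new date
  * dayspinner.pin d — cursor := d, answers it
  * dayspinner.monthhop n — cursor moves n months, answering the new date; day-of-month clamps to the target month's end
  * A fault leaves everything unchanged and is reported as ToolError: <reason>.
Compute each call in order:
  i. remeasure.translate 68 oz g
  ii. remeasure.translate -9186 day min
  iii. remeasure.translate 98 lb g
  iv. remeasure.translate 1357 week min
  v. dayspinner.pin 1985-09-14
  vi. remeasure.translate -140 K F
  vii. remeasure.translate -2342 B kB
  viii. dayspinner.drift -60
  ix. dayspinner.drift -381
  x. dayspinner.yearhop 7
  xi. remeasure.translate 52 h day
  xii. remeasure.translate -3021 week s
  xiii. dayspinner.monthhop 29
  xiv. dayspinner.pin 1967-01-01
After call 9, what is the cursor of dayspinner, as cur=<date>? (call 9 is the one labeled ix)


>>> translate 68 oz g
[out] 771107029/400000
>>> translate -9186 day min
[out] -13227840
>>> translate 98 lb g
[out] 2222602613/50000
>>> translate 1357 week min
[out] 13678560
>>> pin 1985-09-14
[out] 1985-09-14
>>> translate -140 K F
[out] -71167/100
>>> translate -2342 B kB
[out] -1171/500
>>> drift -60
[out] 1985-07-16
>>> drift -381
[out] 1984-06-30
>>> yearhop 7
[out] 1991-06-30
>>> translate 52 h day
[out] 13/6
>>> translate -3021 week s
[out] -1827100800
>>> monthhop 29
[out] 1993-11-30
>>> pin 1967-01-01
[out] 1967-01-01

Answer: cur=1984-06-30


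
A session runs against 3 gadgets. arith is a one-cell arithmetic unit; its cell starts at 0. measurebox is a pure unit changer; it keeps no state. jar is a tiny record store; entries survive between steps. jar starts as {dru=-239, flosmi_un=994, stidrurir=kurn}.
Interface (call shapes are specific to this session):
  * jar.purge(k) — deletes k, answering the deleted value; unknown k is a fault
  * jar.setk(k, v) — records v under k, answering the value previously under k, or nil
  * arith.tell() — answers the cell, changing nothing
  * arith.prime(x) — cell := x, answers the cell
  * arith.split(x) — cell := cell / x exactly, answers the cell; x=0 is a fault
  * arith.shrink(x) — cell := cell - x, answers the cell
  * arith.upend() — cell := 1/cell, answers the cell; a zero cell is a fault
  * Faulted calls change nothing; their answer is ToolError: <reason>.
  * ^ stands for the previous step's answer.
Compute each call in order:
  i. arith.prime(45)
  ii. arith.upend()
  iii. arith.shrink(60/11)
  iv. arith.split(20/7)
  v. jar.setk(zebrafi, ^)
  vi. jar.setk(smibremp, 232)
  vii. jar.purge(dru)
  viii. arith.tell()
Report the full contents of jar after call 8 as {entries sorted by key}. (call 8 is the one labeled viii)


Answer: {flosmi_un=994, smibremp=232, stidrurir=kurn, zebrafi=-18823/9900}

Derivation:
>>> arith.prime x→45
[out] 45
>>> arith.upend
[out] 1/45
>>> arith.shrink x→60/11
[out] -2689/495
>>> arith.split x→20/7
[out] -18823/9900
>>> jar.setk k→zebrafi v→^
[out] nil
>>> jar.setk k→smibremp v→232
[out] nil
>>> jar.purge k→dru
[out] -239
>>> arith.tell
[out] -18823/9900


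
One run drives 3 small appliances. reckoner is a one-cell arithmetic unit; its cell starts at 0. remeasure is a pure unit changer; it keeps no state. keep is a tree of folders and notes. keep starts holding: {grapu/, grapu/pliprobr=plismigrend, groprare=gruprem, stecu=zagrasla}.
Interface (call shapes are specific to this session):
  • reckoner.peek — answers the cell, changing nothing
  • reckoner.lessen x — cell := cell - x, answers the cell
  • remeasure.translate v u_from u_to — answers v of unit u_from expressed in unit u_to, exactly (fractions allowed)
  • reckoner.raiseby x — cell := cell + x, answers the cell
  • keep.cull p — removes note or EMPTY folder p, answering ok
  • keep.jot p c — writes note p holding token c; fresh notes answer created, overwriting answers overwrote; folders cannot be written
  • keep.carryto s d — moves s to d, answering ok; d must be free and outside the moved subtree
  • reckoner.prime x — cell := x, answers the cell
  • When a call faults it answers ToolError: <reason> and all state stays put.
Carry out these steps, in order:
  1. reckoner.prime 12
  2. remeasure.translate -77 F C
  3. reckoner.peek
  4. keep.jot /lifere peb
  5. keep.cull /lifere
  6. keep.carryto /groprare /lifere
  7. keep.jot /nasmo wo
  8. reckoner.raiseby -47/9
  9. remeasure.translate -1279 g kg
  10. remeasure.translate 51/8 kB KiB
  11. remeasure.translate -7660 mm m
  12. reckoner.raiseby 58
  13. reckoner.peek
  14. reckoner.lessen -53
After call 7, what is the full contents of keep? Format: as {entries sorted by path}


Answer: {grapu/, grapu/pliprobr=plismigrend, lifere=gruprem, nasmo=wo, stecu=zagrasla}

Derivation:
Do: reckoner.prime[x→12]
See: 12
Do: remeasure.translate[v→-77; u_from→F; u_to→C]
See: -545/9
Do: reckoner.peek[]
See: 12
Do: keep.jot[p→/lifere; c→peb]
See: created
Do: keep.cull[p→/lifere]
See: ok
Do: keep.carryto[s→/groprare; d→/lifere]
See: ok
Do: keep.jot[p→/nasmo; c→wo]
See: created
Do: reckoner.raiseby[x→-47/9]
See: 61/9
Do: remeasure.translate[v→-1279; u_from→g; u_to→kg]
See: -1279/1000
Do: remeasure.translate[v→51/8; u_from→kB; u_to→KiB]
See: 6375/1024
Do: remeasure.translate[v→-7660; u_from→mm; u_to→m]
See: -383/50
Do: reckoner.raiseby[x→58]
See: 583/9
Do: reckoner.peek[]
See: 583/9
Do: reckoner.lessen[x→-53]
See: 1060/9


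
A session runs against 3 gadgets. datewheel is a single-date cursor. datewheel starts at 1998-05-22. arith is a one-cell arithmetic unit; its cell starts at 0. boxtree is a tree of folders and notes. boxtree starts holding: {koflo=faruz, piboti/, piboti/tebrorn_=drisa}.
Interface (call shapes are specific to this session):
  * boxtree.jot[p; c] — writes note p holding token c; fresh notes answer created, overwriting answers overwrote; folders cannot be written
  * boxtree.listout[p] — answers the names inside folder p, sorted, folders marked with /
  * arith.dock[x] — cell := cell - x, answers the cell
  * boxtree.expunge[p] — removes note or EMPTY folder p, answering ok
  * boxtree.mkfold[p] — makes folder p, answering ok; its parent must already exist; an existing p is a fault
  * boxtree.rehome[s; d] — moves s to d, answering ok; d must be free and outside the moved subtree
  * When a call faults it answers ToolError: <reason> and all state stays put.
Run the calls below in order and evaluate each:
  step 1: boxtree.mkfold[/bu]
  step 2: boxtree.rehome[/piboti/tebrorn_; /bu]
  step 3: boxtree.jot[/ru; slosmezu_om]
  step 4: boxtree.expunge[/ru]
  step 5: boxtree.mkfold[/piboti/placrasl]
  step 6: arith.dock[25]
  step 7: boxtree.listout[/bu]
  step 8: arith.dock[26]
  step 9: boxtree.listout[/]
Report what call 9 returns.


Answer: [bu/, koflo, piboti/]

Derivation:
==> mkfold(p: /bu)
<== ok
==> rehome(s: /piboti/tebrorn_, d: /bu)
<== ToolError: exists
==> jot(p: /ru, c: slosmezu_om)
<== created
==> expunge(p: /ru)
<== ok
==> mkfold(p: /piboti/placrasl)
<== ok
==> dock(x: 25)
<== -25
==> listout(p: /bu)
<== []
==> dock(x: 26)
<== -51
==> listout(p: /)
<== [bu/, koflo, piboti/]


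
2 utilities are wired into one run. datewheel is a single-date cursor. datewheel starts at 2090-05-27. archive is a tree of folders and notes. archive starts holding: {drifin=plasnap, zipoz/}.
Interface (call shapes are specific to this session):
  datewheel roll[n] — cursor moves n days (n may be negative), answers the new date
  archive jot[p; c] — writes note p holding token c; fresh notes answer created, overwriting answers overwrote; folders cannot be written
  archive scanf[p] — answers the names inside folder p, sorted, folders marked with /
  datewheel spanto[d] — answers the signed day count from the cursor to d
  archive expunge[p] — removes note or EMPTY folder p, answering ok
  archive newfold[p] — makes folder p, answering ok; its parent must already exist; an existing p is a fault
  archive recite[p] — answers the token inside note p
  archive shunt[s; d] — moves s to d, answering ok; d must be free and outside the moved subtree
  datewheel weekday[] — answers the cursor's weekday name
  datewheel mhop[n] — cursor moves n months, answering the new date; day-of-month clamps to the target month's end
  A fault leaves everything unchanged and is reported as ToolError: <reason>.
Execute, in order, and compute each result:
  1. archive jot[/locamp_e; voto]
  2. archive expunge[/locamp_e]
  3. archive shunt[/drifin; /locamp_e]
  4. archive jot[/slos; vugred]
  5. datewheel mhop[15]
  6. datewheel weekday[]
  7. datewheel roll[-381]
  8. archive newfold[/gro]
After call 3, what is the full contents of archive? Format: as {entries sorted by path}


CALL archive jot[p=/locamp_e; c=voto]
RET  created
CALL archive expunge[p=/locamp_e]
RET  ok
CALL archive shunt[s=/drifin; d=/locamp_e]
RET  ok
CALL archive jot[p=/slos; c=vugred]
RET  created
CALL datewheel mhop[n=15]
RET  2091-08-27
CALL datewheel weekday[]
RET  Monday
CALL datewheel roll[n=-381]
RET  2090-08-11
CALL archive newfold[p=/gro]
RET  ok

Answer: {locamp_e=plasnap, zipoz/}


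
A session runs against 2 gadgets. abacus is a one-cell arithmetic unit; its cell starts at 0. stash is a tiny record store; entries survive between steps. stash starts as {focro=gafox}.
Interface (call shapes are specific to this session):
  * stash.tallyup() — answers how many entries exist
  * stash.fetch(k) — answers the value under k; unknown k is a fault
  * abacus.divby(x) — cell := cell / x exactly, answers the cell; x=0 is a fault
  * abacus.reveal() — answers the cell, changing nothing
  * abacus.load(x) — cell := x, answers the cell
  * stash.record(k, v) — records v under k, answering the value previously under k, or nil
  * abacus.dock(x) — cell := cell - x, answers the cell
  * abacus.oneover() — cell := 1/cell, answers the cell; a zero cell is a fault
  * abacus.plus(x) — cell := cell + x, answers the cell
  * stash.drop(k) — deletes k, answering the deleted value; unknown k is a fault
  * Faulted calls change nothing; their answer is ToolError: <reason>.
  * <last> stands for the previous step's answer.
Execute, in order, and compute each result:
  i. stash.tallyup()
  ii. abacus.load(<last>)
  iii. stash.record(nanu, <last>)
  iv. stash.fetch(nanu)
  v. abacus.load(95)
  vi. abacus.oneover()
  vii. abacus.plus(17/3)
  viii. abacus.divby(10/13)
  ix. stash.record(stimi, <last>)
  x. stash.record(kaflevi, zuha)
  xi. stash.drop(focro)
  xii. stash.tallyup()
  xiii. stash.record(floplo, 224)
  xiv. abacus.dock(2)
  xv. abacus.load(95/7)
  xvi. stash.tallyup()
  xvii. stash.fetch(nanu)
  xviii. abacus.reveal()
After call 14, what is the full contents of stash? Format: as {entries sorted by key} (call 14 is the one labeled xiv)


Act: stash.tallyup[]
Obs: 1
Act: abacus.load[x=<last>]
Obs: 1
Act: stash.record[k=nanu; v=<last>]
Obs: nil
Act: stash.fetch[k=nanu]
Obs: 1
Act: abacus.load[x=95]
Obs: 95
Act: abacus.oneover[]
Obs: 1/95
Act: abacus.plus[x=17/3]
Obs: 1618/285
Act: abacus.divby[x=10/13]
Obs: 10517/1425
Act: stash.record[k=stimi; v=<last>]
Obs: nil
Act: stash.record[k=kaflevi; v=zuha]
Obs: nil
Act: stash.drop[k=focro]
Obs: gafox
Act: stash.tallyup[]
Obs: 3
Act: stash.record[k=floplo; v=224]
Obs: nil
Act: abacus.dock[x=2]
Obs: 7667/1425
Act: abacus.load[x=95/7]
Obs: 95/7
Act: stash.tallyup[]
Obs: 4
Act: stash.fetch[k=nanu]
Obs: 1
Act: abacus.reveal[]
Obs: 95/7

Answer: {floplo=224, kaflevi=zuha, nanu=1, stimi=10517/1425}


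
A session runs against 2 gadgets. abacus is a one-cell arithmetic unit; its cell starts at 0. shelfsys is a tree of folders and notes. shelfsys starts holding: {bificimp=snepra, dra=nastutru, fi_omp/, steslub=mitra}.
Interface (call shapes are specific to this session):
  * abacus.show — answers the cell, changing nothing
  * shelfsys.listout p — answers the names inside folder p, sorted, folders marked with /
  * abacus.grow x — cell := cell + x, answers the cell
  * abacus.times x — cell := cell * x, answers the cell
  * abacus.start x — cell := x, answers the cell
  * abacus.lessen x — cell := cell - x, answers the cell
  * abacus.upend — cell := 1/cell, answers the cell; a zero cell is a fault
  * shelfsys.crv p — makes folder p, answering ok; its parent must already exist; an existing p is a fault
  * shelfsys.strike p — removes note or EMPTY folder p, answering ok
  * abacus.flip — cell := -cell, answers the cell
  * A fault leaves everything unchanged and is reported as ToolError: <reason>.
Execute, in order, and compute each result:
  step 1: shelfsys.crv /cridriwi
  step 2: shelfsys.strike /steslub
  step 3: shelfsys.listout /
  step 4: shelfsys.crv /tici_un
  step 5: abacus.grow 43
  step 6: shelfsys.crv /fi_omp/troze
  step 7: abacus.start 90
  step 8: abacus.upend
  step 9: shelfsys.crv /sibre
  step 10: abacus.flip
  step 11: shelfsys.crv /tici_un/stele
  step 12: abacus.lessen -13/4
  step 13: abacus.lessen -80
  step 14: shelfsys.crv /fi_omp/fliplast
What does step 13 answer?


Answer: 14983/180

Derivation:
% crv p: /cridriwi
  ok
% strike p: /steslub
  ok
% listout p: /
  [bificimp, cridriwi/, dra, fi_omp/]
% crv p: /tici_un
  ok
% grow x: 43
  43
% crv p: /fi_omp/troze
  ok
% start x: 90
  90
% upend
  1/90
% crv p: /sibre
  ok
% flip
  -1/90
% crv p: /tici_un/stele
  ok
% lessen x: -13/4
  583/180
% lessen x: -80
  14983/180
% crv p: /fi_omp/fliplast
  ok


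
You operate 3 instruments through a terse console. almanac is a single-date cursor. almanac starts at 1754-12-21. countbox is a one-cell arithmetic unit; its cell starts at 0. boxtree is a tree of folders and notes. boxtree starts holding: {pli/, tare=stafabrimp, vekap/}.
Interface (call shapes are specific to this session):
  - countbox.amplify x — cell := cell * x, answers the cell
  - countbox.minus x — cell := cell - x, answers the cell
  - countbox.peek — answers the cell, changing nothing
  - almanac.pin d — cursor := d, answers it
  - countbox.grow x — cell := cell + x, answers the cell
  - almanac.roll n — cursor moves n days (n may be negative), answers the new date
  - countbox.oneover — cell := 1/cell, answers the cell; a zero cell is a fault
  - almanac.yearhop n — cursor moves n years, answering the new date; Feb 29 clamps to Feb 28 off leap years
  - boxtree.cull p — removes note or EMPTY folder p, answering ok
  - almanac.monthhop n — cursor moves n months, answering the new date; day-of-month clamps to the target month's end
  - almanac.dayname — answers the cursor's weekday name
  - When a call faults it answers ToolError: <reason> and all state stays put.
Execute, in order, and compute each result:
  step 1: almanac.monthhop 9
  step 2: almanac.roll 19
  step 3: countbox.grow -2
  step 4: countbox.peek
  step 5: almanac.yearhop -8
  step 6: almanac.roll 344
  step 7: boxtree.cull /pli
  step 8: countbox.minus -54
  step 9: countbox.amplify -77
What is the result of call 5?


Answer: 1747-10-10

Derivation:
Step: monthhop[n→9]
Result: 1755-09-21
Step: roll[n→19]
Result: 1755-10-10
Step: grow[x→-2]
Result: -2
Step: peek[]
Result: -2
Step: yearhop[n→-8]
Result: 1747-10-10
Step: roll[n→344]
Result: 1748-09-18
Step: cull[p→/pli]
Result: ok
Step: minus[x→-54]
Result: 52
Step: amplify[x→-77]
Result: -4004


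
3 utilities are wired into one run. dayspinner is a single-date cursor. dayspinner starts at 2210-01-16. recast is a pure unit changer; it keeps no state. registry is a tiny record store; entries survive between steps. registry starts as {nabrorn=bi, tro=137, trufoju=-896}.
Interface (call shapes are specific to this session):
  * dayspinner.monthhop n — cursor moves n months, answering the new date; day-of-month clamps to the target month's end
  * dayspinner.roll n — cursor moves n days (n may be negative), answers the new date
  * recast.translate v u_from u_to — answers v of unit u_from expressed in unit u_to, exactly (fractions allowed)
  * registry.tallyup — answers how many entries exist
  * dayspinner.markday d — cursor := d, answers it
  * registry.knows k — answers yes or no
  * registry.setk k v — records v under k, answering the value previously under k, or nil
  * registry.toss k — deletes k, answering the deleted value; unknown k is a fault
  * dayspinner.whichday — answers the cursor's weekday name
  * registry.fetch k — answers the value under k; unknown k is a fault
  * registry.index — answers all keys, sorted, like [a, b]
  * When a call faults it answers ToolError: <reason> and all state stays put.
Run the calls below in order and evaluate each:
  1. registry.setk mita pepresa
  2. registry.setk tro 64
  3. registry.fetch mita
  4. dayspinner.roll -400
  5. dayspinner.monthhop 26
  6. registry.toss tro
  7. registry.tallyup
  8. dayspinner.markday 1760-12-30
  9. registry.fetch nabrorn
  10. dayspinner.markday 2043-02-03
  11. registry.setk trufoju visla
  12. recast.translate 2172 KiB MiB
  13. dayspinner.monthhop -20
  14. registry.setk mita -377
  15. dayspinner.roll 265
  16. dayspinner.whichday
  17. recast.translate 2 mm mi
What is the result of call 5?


Answer: 2211-02-12

Derivation:
-> registry.setk(k=mita, v=pepresa)
<- nil
-> registry.setk(k=tro, v=64)
<- 137
-> registry.fetch(k=mita)
<- pepresa
-> dayspinner.roll(n=-400)
<- 2208-12-12
-> dayspinner.monthhop(n=26)
<- 2211-02-12
-> registry.toss(k=tro)
<- 64
-> registry.tallyup()
<- 3
-> dayspinner.markday(d=1760-12-30)
<- 1760-12-30
-> registry.fetch(k=nabrorn)
<- bi
-> dayspinner.markday(d=2043-02-03)
<- 2043-02-03
-> registry.setk(k=trufoju, v=visla)
<- -896
-> recast.translate(v=2172, u_from=KiB, u_to=MiB)
<- 543/256
-> dayspinner.monthhop(n=-20)
<- 2041-06-03
-> registry.setk(k=mita, v=-377)
<- pepresa
-> dayspinner.roll(n=265)
<- 2042-02-23
-> dayspinner.whichday()
<- Sunday
-> recast.translate(v=2, u_from=mm, u_to=mi)
<- 1/804672


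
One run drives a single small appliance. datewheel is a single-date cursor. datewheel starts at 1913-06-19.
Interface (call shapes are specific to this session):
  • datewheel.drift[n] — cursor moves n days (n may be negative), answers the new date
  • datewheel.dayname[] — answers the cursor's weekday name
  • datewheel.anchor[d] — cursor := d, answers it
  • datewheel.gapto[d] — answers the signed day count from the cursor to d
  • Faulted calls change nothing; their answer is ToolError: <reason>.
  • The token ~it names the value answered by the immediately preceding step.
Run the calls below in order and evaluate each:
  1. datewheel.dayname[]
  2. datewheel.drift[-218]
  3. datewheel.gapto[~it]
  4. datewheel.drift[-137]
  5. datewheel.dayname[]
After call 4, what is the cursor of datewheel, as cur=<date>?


Answer: cur=1912-06-29

Derivation:
Do: datewheel.dayname[]
See: Thursday
Do: datewheel.drift[n→-218]
See: 1912-11-13
Do: datewheel.gapto[d→~it]
See: 0
Do: datewheel.drift[n→-137]
See: 1912-06-29
Do: datewheel.dayname[]
See: Saturday


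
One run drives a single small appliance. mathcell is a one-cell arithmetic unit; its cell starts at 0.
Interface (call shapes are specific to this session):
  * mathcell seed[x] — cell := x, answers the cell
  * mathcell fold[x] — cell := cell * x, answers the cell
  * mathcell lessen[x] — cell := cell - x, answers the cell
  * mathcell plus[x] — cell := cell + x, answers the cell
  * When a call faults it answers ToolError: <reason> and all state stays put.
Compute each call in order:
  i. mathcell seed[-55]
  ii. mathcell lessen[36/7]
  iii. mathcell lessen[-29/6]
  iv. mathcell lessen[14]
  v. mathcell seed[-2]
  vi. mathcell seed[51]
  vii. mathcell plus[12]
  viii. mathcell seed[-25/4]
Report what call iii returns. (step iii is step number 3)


Answer: -2323/42

Derivation:
I invoke mathcell seed(x='-55'), yielding -55.
I call mathcell lessen(x='36/7'), yielding -421/7.
I call mathcell lessen(x='-29/6'), and observe -2323/42.
I use mathcell lessen(x='14'), giving -2911/42.
I try mathcell seed(x='-2'), which returns -2.
I use mathcell seed(x='51'), and see 51.
Then mathcell plus(x='12'), which returns 63.
I invoke mathcell seed(x='-25/4'), — result: -25/4.
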